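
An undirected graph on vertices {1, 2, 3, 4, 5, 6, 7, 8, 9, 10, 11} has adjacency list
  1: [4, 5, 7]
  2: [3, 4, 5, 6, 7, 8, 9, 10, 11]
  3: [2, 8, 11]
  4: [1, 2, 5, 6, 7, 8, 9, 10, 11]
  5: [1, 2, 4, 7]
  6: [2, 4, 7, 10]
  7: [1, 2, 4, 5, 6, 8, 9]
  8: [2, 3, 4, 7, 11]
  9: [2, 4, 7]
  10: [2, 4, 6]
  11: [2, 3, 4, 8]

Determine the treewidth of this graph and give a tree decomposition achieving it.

Every bag has size at most 4, so the width is 4 − 1 = 3 and tw(G) ≤ 3. On the other hand G contains the 4-clique {1, 4, 5, 7}. A clique must lie in a single bag of any decomposition, so no decomposition can have width below 3. Combining the bounds, tw(G) = 3.

Treewidth 3.
Bags: B1 = {2, 4, 5, 7}  B2 = {2, 4, 6, 7}  B3 = {2, 4, 7, 8}  B4 = {2, 4, 8, 11}  B5 = {1, 4, 5, 7}  B6 = {2, 4, 7, 9}  B7 = {2, 4, 6, 10}  B8 = {2, 3, 8, 11}
Tree: B1–B2, B2–B3, B3–B4, B1–B5, B3–B6, B2–B7, B4–B8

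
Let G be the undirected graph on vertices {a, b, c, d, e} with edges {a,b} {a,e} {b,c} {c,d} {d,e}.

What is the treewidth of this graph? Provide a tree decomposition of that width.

Treewidth 2.
One optimal decomposition is:
Bags: B1 = {a, d, e}  B2 = {a, b, d}  B3 = {b, c, d}
Tree: B1–B2, B2–B3

Every bag has size at most 3, so the width is 3 − 1 = 2 and tw(G) ≤ 2. The edges d–e–a–b–c–d form a cycle, so G is not a tree and its treewidth is at least 2. Therefore the treewidth is 2.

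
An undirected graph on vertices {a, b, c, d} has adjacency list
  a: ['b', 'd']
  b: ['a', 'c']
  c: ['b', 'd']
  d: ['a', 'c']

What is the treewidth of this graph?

A width-2 tree decomposition is:
Bags: B1 = {a, b, d}  B2 = {b, c, d}
Tree: B1–B2
Each bag holds 3 vertices, so the decomposition has width 2, which upper-bounds the treewidth. Since d–a–b–c–d is a cycle in G, G is not acyclic. Forests are exactly the graphs of treewidth ≤ 1, so tw(G) ≥ 2. The upper and lower bounds meet at 2, so that is the treewidth.

2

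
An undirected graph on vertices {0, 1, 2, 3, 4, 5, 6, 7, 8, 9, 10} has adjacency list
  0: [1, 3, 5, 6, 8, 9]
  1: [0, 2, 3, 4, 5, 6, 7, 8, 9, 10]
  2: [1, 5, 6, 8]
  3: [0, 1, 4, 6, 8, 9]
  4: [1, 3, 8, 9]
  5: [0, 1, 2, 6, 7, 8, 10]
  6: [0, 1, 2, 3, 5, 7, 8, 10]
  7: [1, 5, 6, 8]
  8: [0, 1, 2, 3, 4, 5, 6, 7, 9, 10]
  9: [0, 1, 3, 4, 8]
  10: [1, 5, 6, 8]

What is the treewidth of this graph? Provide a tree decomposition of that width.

Treewidth 4.
One such decomposition:
Bags: B1 = {0, 1, 3, 8, 9}  B2 = {0, 1, 3, 6, 8}  B3 = {0, 1, 5, 6, 8}  B4 = {1, 5, 6, 7, 8}  B5 = {1, 5, 6, 8, 10}  B6 = {1, 2, 5, 6, 8}  B7 = {1, 3, 4, 8, 9}
Tree: B1–B2, B2–B3, B3–B4, B4–B5, B3–B6, B1–B7

Each bag holds 5 vertices, so the decomposition has width 4, which upper-bounds the treewidth. On the other hand G contains the 5-clique {0, 1, 3, 8, 9}. A clique must lie in a single bag of any decomposition, so no decomposition can have width below 4. The upper and lower bounds meet at 4, so that is the treewidth.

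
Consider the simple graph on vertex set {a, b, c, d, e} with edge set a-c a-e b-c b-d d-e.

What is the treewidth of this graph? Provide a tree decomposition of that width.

Every bag has size at most 3, so the width is 3 − 1 = 2 and tw(G) ≤ 2. For the lower bound, G contains the cycle a–c–b–d–e–a, so G is not a forest; only forests have treewidth ≤ 1, hence tw(G) ≥ 2. The upper and lower bounds meet at 2, so that is the treewidth.

Treewidth 2.
One such decomposition:
Bags: B1 = {a, b, c}  B2 = {a, b, d}  B3 = {a, d, e}
Tree: B1–B2, B2–B3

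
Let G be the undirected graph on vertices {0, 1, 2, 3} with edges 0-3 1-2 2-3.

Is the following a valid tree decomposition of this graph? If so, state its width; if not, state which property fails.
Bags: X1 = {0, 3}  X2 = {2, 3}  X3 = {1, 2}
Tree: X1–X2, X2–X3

Vertex coverage: the bags together contain {0, 1, 2, 3}, the full vertex set. Edge coverage: each edge of G has both endpoints in at least one bag. Running intersection: for every vertex, the bags containing it form a connected subtree. All three properties hold, so this is a valid tree decomposition of width max|bag| − 1 = 1, and hence tw(G) ≤ 1.

Yes; width 1.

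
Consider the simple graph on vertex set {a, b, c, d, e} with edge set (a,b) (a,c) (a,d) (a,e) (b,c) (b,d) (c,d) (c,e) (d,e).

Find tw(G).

3

A width-3 tree decomposition is:
Bags: B1 = {a, c, d, e}  B2 = {a, b, c, d}
Tree: B1–B2
Every bag has size at most 4, so the width is 4 − 1 = 3 and tw(G) ≤ 3. For the lower bound, the 4 vertices {a, c, d, e} are pairwise adjacent, and any tree decomposition puts a clique entirely inside one bag — forcing width ≥ 3. Therefore the treewidth is 3.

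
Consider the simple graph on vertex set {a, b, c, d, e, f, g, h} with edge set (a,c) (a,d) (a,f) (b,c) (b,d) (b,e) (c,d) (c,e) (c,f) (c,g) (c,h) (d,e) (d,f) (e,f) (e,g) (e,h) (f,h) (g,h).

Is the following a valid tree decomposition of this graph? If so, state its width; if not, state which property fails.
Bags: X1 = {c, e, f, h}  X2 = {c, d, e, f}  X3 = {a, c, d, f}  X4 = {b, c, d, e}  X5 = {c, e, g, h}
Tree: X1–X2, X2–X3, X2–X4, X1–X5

Yes; width 3.

Every vertex of G appears in some bag (union = {a, b, c, d, e, f, g, h}); every edge is covered by a bag; and for each vertex v the set of bags containing v is connected in the bag tree. The decomposition is therefore valid. The largest bag has 4 vertices, so the width is 3.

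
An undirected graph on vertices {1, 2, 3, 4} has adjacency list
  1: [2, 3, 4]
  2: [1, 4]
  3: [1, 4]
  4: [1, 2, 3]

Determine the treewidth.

2

A width-2 tree decomposition is:
Bags: B1 = {1, 3, 4}  B2 = {1, 2, 4}
Tree: B1–B2
Every bag has size at most 3, so the width is 3 − 1 = 2 and tw(G) ≤ 2. Conversely, {1, 2, 4} is a clique of size 3, and the vertices of any clique must share a bag in every tree decomposition; so some bag has ≥ 3 vertices and tw(G) ≥ 2. Hence tw(G) = 2 exactly.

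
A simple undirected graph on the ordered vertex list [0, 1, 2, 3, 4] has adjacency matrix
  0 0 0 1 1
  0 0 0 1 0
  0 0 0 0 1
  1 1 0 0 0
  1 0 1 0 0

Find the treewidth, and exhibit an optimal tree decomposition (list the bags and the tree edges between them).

Each bag holds 2 vertices, so the decomposition has width 1, which upper-bounds the treewidth. Any graph with an edge has treewidth ≥ 1, and G has the edge 2–4. Therefore the treewidth is 1.

Treewidth 1.
Bags: B1 = {2, 4}  B2 = {0, 4}  B3 = {0, 3}  B4 = {1, 3}
Tree: B1–B2, B2–B3, B3–B4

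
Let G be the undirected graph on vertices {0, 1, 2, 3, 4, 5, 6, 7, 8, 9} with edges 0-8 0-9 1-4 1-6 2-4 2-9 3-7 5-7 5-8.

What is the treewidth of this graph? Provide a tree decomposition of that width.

Each bag holds 2 vertices, so the decomposition has width 1, which upper-bounds the treewidth. G has an edge, so its treewidth is at least 1. Hence tw(G) = 1 exactly.

Treewidth 1.
One such decomposition:
Bags: B1 = {3, 7}  B2 = {5, 7}  B3 = {5, 8}  B4 = {0, 8}  B5 = {0, 9}  B6 = {2, 9}  B7 = {2, 4}  B8 = {1, 4}  B9 = {1, 6}
Tree: B1–B2, B2–B3, B3–B4, B4–B5, B5–B6, B6–B7, B7–B8, B8–B9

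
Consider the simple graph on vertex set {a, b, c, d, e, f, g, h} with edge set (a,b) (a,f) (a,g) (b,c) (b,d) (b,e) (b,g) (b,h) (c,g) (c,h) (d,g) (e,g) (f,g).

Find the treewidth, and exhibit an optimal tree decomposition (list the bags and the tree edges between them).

Treewidth 2.
Bags: B1 = {b, c, g}  B2 = {b, c, h}  B3 = {a, b, g}  B4 = {b, e, g}  B5 = {a, f, g}  B6 = {b, d, g}
Tree: B1–B2, B1–B3, B1–B4, B3–B5, B3–B6

Every bag has size at most 3, so the width is 3 − 1 = 2 and tw(G) ≤ 2. For the lower bound, the 3 vertices {a, f, g} are pairwise adjacent, and any tree decomposition puts a clique entirely inside one bag — forcing width ≥ 2. The upper and lower bounds meet at 2, so that is the treewidth.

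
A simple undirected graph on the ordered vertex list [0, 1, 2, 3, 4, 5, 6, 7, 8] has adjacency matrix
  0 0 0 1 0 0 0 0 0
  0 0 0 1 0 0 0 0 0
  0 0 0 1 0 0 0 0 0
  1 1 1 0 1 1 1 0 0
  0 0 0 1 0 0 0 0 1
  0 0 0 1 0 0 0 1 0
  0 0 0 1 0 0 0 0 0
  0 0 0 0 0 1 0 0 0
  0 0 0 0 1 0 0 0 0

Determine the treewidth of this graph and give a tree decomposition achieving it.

Every bag has size at most 2, so the width is 2 − 1 = 1 and tw(G) ≤ 1. Any graph with an edge has treewidth ≥ 1, and G has the edge 4–3. Hence tw(G) = 1 exactly.

Treewidth 1.
Bags: B1 = {3, 4}  B2 = {3, 5}  B3 = {1, 3}  B4 = {2, 3}  B5 = {5, 7}  B6 = {4, 8}  B7 = {0, 3}  B8 = {3, 6}
Tree: B1–B2, B1–B3, B1–B4, B2–B5, B1–B6, B3–B7, B4–B8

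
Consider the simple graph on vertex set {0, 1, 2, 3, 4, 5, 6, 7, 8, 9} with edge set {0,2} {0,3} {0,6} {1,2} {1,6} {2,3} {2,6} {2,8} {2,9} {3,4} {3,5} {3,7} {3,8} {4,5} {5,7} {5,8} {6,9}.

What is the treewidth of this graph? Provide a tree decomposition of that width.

Every bag has size at most 3, so the width is 3 − 1 = 2 and tw(G) ≤ 2. On the other hand G contains the 3-clique {2, 3, 8}. A clique must lie in a single bag of any decomposition, so no decomposition can have width below 2. The upper and lower bounds meet at 2, so that is the treewidth.

Treewidth 2.
Bags: B1 = {3, 5, 8}  B2 = {2, 3, 8}  B3 = {0, 2, 3}  B4 = {3, 5, 7}  B5 = {3, 4, 5}  B6 = {0, 2, 6}  B7 = {2, 6, 9}  B8 = {1, 2, 6}
Tree: B1–B2, B2–B3, B1–B4, B4–B5, B3–B6, B6–B7, B6–B8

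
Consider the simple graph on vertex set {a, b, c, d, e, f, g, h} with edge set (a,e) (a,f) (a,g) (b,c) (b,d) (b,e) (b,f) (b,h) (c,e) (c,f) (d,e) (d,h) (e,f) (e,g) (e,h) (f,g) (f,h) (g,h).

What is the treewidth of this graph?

3

A width-3 tree decomposition is:
Bags: B1 = {b, e, f, h}  B2 = {e, f, g, h}  B3 = {a, e, f, g}  B4 = {b, d, e, h}  B5 = {b, c, e, f}
Tree: B1–B2, B2–B3, B1–B4, B1–B5
Each bag holds 4 vertices, so the decomposition has width 3, which upper-bounds the treewidth. Conversely, {b, d, e, h} is a clique of size 4, and the vertices of any clique must share a bag in every tree decomposition; so some bag has ≥ 4 vertices and tw(G) ≥ 3. The upper and lower bounds meet at 3, so that is the treewidth.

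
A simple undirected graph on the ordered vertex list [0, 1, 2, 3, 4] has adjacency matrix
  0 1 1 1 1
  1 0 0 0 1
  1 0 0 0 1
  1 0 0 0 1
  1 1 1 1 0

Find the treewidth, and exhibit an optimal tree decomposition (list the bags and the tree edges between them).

Treewidth 2.
Bags: B1 = {0, 1, 4}  B2 = {0, 2, 4}  B3 = {0, 3, 4}
Tree: B1–B2, B1–B3

The largest bag has 3 vertices, giving width 2; this decomposition certifies tw(G) ≤ 2. Conversely, {0, 1, 4} is a clique of size 3, and the vertices of any clique must share a bag in every tree decomposition; so some bag has ≥ 3 vertices and tw(G) ≥ 2. Combining the bounds, tw(G) = 2.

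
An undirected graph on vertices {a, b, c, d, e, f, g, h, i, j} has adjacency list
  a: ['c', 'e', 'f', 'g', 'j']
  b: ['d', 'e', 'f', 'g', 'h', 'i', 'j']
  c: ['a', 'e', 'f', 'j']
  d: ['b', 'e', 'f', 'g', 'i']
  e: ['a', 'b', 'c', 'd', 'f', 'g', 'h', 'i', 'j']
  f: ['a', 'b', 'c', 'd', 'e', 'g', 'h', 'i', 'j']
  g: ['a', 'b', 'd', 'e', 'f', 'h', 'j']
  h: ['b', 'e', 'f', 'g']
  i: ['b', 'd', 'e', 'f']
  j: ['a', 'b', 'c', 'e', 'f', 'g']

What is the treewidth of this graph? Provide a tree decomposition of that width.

Each bag holds 5 vertices, so the decomposition has width 4, which upper-bounds the treewidth. For the lower bound, the 5 vertices {a, e, f, g, j} are pairwise adjacent, and any tree decomposition puts a clique entirely inside one bag — forcing width ≥ 4. Hence tw(G) = 4 exactly.

Treewidth 4.
One such decomposition:
Bags: B1 = {b, e, f, g, j}  B2 = {b, d, e, f, g}  B3 = {b, e, f, g, h}  B4 = {a, e, f, g, j}  B5 = {a, c, e, f, j}  B6 = {b, d, e, f, i}
Tree: B1–B2, B1–B3, B1–B4, B4–B5, B2–B6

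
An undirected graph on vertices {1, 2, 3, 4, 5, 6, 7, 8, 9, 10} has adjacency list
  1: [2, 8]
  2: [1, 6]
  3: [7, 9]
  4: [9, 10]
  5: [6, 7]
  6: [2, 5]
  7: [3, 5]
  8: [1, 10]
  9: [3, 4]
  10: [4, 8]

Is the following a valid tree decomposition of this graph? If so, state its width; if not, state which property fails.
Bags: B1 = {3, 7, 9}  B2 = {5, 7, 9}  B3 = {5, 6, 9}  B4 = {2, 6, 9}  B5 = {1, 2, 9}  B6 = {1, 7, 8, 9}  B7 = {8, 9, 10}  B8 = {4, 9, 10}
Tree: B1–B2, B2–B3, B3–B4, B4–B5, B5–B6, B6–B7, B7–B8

No — bags containing vertex 7 are not connected in the tree.

A tree decomposition must satisfy three properties: every vertex lies in some bag; for every edge, both endpoints lie together in some bag; and for every vertex, the bags containing it form a connected subtree. Here bags containing vertex 7 are not connected in the tree, so the decomposition is invalid.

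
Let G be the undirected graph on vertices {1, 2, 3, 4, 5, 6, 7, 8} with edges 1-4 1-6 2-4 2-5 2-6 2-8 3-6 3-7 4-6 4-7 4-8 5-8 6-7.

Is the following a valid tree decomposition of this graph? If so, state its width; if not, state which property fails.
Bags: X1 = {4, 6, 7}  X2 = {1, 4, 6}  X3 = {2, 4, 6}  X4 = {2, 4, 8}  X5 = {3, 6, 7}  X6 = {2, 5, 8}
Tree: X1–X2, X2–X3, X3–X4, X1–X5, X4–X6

Every vertex of G appears in some bag (union = {1, 2, 3, 4, 5, 6, 7, 8}); every edge is covered by a bag; and for each vertex v the set of bags containing v is connected in the bag tree. The decomposition is therefore valid. The largest bag has 3 vertices, so the width is 2.

Yes; width 2.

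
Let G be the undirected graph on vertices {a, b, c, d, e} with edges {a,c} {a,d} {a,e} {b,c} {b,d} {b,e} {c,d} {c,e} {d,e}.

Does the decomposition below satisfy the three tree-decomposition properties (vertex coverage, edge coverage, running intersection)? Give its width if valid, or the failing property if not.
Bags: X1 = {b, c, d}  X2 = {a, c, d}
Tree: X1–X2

A tree decomposition must satisfy three properties: every vertex lies in some bag; for every edge, both endpoints lie together in some bag; and for every vertex, the bags containing it form a connected subtree. Here vertex e appears in no bag, so the decomposition is invalid.

No — vertex e appears in no bag.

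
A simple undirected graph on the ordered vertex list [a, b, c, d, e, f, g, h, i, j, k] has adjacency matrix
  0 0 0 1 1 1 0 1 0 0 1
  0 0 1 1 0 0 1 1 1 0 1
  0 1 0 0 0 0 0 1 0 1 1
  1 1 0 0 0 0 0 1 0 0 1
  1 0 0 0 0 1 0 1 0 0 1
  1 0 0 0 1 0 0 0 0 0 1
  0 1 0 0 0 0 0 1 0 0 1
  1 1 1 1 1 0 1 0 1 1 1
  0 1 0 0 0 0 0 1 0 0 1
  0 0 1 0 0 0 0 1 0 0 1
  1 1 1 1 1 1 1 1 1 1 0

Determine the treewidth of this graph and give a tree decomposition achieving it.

Every bag has size at most 4, so the width is 4 − 1 = 3 and tw(G) ≤ 3. On the other hand G contains the 4-clique {c, h, j, k}. A clique must lie in a single bag of any decomposition, so no decomposition can have width below 3. Therefore the treewidth is 3.

Treewidth 3.
Bags: B1 = {b, h, i, k}  B2 = {b, g, h, k}  B3 = {b, c, h, k}  B4 = {b, d, h, k}  B5 = {a, d, h, k}  B6 = {c, h, j, k}  B7 = {a, e, h, k}  B8 = {a, e, f, k}
Tree: B1–B2, B2–B3, B3–B4, B4–B5, B3–B6, B5–B7, B7–B8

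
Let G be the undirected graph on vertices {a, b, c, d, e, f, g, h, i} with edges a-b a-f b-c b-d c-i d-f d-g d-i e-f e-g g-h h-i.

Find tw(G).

A width-3 tree decomposition is:
Bags: B1 = {e, g, h, i}  B2 = {d, e, g, i}  B3 = {d, e, f, i}  B4 = {c, d, f, i}  B5 = {b, c, d, f}  B6 = {a, b, c, f}
Tree: B1–B2, B2–B3, B3–B4, B4–B5, B5–B6
The largest bag has 4 vertices, giving width 3; this decomposition certifies tw(G) ≤ 3. For the lower bound: the 4 vertex sets {e,g,h}, {i}, {d}, {a,b,c,f} are disjoint, each induces a connected subgraph, and every pair is joined by at least one edge of G. Contracting each set to a single vertex therefore yields K_{4} as a minor, and since treewidth is minor-monotone, tw(G) ≥ tw(K_{4}) = 3. Therefore the treewidth is 3.

3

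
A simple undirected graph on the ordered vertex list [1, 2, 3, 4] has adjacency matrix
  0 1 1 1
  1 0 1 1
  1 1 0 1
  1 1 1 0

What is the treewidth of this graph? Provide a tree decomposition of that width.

Treewidth 3.
One such decomposition:
Bags: B1 = {1, 2, 3, 4}
Tree: (single bag)

A single bag containing all 4 vertices is trivially a valid decomposition of width 3. Conversely, {1, 2, 3, 4} is a clique of size 4, and the vertices of any clique must share a bag in every tree decomposition; so some bag has ≥ 4 vertices and tw(G) ≥ 3. The upper and lower bounds meet at 3, so that is the treewidth.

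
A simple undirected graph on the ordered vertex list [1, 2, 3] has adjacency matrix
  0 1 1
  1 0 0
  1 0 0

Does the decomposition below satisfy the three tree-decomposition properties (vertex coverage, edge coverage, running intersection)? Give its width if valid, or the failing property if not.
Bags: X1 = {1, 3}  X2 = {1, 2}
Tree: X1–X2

Vertex coverage: the bags together contain {1, 2, 3}, the full vertex set. Edge coverage: each edge of G has both endpoints in at least one bag. Running intersection: for every vertex, the bags containing it form a connected subtree. All three properties hold, so this is a valid tree decomposition of width max|bag| − 1 = 1, and hence tw(G) ≤ 1.

Yes; width 1.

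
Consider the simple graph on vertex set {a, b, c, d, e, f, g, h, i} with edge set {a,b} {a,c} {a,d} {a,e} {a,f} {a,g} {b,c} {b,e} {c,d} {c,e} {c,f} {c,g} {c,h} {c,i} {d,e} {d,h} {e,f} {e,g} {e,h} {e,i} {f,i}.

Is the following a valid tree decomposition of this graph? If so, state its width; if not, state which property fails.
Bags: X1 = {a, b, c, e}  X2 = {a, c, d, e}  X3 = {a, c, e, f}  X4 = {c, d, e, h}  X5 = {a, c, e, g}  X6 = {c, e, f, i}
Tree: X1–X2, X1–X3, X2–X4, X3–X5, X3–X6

Yes; width 3.

Checking the three conditions: (i) the bags cover all of {a, b, c, d, e, f, g, h, i}; (ii) for each edge, some bag contains both endpoints; (iii) the bags containing any fixed vertex form a subtree. All hold, so the decomposition is valid with width 4 − 1 = 3.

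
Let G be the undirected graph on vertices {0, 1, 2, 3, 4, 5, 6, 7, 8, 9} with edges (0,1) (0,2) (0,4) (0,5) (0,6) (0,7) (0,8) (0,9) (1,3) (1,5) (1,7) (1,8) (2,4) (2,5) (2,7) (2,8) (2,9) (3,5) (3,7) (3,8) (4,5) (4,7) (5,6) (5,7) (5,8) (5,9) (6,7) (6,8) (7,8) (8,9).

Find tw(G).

A width-4 tree decomposition is:
Bags: B1 = {0, 2, 4, 5, 7}  B2 = {0, 2, 5, 7, 8}  B3 = {0, 2, 5, 8, 9}  B4 = {0, 5, 6, 7, 8}  B5 = {0, 1, 5, 7, 8}  B6 = {1, 3, 5, 7, 8}
Tree: B1–B2, B2–B3, B2–B4, B4–B5, B5–B6
The largest bag has 5 vertices, giving width 4; this decomposition certifies tw(G) ≤ 4. For the lower bound, the 5 vertices {0, 2, 5, 8, 9} are pairwise adjacent, and any tree decomposition puts a clique entirely inside one bag — forcing width ≥ 4. Hence tw(G) = 4 exactly.

4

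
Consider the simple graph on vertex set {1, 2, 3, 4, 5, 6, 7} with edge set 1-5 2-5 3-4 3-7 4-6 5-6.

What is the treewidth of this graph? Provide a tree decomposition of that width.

The largest bag has 2 vertices, giving width 1; this decomposition certifies tw(G) ≤ 1. Since G has at least one edge (e.g. 2–5), it is not an edgeless graph, so tw(G) ≥ 1. Combining the bounds, tw(G) = 1.

Treewidth 1.
Bags: B1 = {2, 5}  B2 = {5, 6}  B3 = {4, 6}  B4 = {3, 4}  B5 = {1, 5}  B6 = {3, 7}
Tree: B1–B2, B2–B3, B3–B4, B1–B5, B4–B6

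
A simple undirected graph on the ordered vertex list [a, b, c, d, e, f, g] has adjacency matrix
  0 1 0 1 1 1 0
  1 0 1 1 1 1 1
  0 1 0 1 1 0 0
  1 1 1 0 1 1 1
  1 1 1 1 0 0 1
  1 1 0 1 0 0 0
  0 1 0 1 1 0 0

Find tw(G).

3

A width-3 tree decomposition is:
Bags: B1 = {a, b, d, e}  B2 = {a, b, d, f}  B3 = {b, c, d, e}  B4 = {b, d, e, g}
Tree: B1–B2, B1–B3, B3–B4
The largest bag has 4 vertices, giving width 3; this decomposition certifies tw(G) ≤ 3. Conversely, {b, d, e, g} is a clique of size 4, and the vertices of any clique must share a bag in every tree decomposition; so some bag has ≥ 4 vertices and tw(G) ≥ 3. Hence tw(G) = 3 exactly.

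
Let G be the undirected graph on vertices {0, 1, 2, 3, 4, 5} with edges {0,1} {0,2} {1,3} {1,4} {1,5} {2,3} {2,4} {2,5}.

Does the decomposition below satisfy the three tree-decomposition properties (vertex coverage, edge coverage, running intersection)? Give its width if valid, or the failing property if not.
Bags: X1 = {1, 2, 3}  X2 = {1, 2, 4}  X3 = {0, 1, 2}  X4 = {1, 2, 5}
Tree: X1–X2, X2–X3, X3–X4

Vertex coverage: the bags together contain {0, 1, 2, 3, 4, 5}, the full vertex set. Edge coverage: each edge of G has both endpoints in at least one bag. Running intersection: for every vertex, the bags containing it form a connected subtree. All three properties hold, so this is a valid tree decomposition of width max|bag| − 1 = 2, and hence tw(G) ≤ 2.

Yes; width 2.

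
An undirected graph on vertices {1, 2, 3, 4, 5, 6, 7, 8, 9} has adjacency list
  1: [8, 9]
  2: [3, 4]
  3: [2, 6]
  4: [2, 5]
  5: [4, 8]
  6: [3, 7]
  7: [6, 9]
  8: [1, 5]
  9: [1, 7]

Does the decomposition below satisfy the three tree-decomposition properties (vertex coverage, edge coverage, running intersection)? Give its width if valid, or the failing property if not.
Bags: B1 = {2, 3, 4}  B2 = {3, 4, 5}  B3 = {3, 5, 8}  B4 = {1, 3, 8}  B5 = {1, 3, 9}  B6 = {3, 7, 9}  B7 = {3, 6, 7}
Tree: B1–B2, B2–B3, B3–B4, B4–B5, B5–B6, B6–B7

Checking the three conditions: (i) the bags cover all of {1, 2, 3, 4, 5, 6, 7, 8, 9}; (ii) for each edge, some bag contains both endpoints; (iii) the bags containing any fixed vertex form a subtree. All hold, so the decomposition is valid with width 3 − 1 = 2.

Yes; width 2.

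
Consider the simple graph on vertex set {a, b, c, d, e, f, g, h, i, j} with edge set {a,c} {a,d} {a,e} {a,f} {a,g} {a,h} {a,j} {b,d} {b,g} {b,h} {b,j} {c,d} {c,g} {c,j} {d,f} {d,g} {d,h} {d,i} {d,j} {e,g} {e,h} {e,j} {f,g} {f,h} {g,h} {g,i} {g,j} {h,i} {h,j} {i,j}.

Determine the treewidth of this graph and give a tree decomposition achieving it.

Treewidth 4.
Bags: B1 = {a, e, g, h, j}  B2 = {a, d, g, h, j}  B3 = {b, d, g, h, j}  B4 = {d, g, h, i, j}  B5 = {a, d, f, g, h}  B6 = {a, c, d, g, j}
Tree: B1–B2, B2–B3, B3–B4, B2–B5, B2–B6

Each bag holds 5 vertices, so the decomposition has width 4, which upper-bounds the treewidth. For the lower bound, the 5 vertices {a, d, g, h, j} are pairwise adjacent, and any tree decomposition puts a clique entirely inside one bag — forcing width ≥ 4. The upper and lower bounds meet at 4, so that is the treewidth.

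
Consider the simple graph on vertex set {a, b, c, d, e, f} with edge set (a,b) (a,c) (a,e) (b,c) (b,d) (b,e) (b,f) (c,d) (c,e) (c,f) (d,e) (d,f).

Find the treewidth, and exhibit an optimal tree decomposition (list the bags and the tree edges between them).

Treewidth 3.
One such decomposition:
Bags: B1 = {b, c, d, f}  B2 = {b, c, d, e}  B3 = {a, b, c, e}
Tree: B1–B2, B2–B3

Each bag holds 4 vertices, so the decomposition has width 3, which upper-bounds the treewidth. For the lower bound, the 4 vertices {b, c, d, e} are pairwise adjacent, and any tree decomposition puts a clique entirely inside one bag — forcing width ≥ 3. Therefore the treewidth is 3.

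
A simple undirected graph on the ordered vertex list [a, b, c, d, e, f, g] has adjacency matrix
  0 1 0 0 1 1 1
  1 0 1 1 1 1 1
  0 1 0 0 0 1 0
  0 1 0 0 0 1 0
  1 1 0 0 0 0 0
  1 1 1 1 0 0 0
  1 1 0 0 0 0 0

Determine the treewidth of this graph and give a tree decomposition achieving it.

Every bag has size at most 3, so the width is 3 − 1 = 2 and tw(G) ≤ 2. For the lower bound, the 3 vertices {a, b, g} are pairwise adjacent, and any tree decomposition puts a clique entirely inside one bag — forcing width ≥ 2. Combining the bounds, tw(G) = 2.

Treewidth 2.
One such decomposition:
Bags: B1 = {a, b, g}  B2 = {a, b, e}  B3 = {a, b, f}  B4 = {b, d, f}  B5 = {b, c, f}
Tree: B1–B2, B1–B3, B3–B4, B3–B5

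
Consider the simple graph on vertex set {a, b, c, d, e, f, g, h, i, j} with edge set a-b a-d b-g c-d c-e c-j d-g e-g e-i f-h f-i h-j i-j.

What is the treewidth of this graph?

2

A width-2 tree decomposition is:
Bags: B1 = {a, b, g}  B2 = {a, d, g}  B3 = {d, e, g}  B4 = {c, d, e}  B5 = {c, e, i}  B6 = {c, i, j}  B7 = {f, i, j}  B8 = {f, h, j}
Tree: B1–B2, B2–B3, B3–B4, B4–B5, B5–B6, B6–B7, B7–B8
The largest bag has 3 vertices, giving width 2; this decomposition certifies tw(G) ≤ 2. The edges b–a–d–g–b form a cycle, so G is not a tree and its treewidth is at least 2. The upper and lower bounds meet at 2, so that is the treewidth.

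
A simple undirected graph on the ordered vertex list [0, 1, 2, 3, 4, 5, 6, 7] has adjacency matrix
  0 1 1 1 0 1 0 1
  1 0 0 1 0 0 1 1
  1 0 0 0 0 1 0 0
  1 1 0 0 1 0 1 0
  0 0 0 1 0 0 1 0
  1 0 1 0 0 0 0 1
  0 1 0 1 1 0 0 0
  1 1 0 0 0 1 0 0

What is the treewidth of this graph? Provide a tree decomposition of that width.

Each bag holds 3 vertices, so the decomposition has width 2, which upper-bounds the treewidth. On the other hand G contains the 3-clique {0, 1, 3}. A clique must lie in a single bag of any decomposition, so no decomposition can have width below 2. Therefore the treewidth is 2.

Treewidth 2.
Bags: B1 = {0, 5, 7}  B2 = {0, 1, 7}  B3 = {0, 2, 5}  B4 = {0, 1, 3}  B5 = {1, 3, 6}  B6 = {3, 4, 6}
Tree: B1–B2, B1–B3, B2–B4, B4–B5, B5–B6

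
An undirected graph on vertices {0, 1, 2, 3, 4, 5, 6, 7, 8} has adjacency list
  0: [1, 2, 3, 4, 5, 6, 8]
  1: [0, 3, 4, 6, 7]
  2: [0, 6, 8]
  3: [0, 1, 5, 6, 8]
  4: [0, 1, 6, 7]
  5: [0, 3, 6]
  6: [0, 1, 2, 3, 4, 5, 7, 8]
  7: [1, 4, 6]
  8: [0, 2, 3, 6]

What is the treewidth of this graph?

A width-3 tree decomposition is:
Bags: B1 = {0, 3, 6, 8}  B2 = {0, 3, 5, 6}  B3 = {0, 1, 3, 6}  B4 = {0, 2, 6, 8}  B5 = {0, 1, 4, 6}  B6 = {1, 4, 6, 7}
Tree: B1–B2, B1–B3, B1–B4, B3–B5, B5–B6
Each bag holds 4 vertices, so the decomposition has width 3, which upper-bounds the treewidth. On the other hand G contains the 4-clique {0, 2, 6, 8}. A clique must lie in a single bag of any decomposition, so no decomposition can have width below 3. Hence tw(G) = 3 exactly.

3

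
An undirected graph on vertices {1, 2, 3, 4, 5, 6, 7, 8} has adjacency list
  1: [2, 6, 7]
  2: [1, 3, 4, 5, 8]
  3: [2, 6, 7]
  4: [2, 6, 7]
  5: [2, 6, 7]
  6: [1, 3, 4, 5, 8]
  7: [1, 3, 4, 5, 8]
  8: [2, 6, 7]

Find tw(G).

A width-3 tree decomposition is:
Bags: B1 = {2, 3, 6, 7}  B2 = {1, 2, 6, 7}  B3 = {2, 6, 7, 8}  B4 = {2, 4, 6, 7}  B5 = {2, 5, 6, 7}
Tree: B1–B2, B2–B3, B3–B4, B4–B5
Every bag has size at most 4, so the width is 4 − 1 = 3 and tw(G) ≤ 3. For the lower bound: the 4 vertex sets {3,7}, {1,2}, {6}, {8} are disjoint, each induces a connected subgraph, and every pair is joined by at least one edge of G. Contracting each set to a single vertex therefore yields K_{4} as a minor, and since treewidth is minor-monotone, tw(G) ≥ tw(K_{4}) = 3. Combining the bounds, tw(G) = 3.

3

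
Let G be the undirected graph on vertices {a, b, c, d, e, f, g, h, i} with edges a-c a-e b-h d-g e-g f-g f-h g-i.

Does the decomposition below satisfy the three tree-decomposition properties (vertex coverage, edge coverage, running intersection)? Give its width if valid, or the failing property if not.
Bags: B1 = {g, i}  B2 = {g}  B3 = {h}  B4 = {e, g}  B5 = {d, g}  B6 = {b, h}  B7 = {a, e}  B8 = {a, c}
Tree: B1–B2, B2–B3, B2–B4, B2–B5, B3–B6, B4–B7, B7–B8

A tree decomposition must satisfy three properties: every vertex lies in some bag; for every edge, both endpoints lie together in some bag; and for every vertex, the bags containing it form a connected subtree. Here vertex f appears in no bag, so the decomposition is invalid.

No — vertex f appears in no bag.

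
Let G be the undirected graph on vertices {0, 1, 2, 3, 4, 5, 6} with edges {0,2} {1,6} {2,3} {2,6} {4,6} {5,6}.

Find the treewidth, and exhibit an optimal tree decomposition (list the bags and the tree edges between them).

Treewidth 1.
Bags: B1 = {2, 6}  B2 = {1, 6}  B3 = {5, 6}  B4 = {2, 3}  B5 = {0, 2}  B6 = {4, 6}
Tree: B1–B2, B1–B3, B1–B4, B1–B5, B3–B6

Every bag has size at most 2, so the width is 2 − 1 = 1 and tw(G) ≤ 1. Any graph with an edge has treewidth ≥ 1, and G has the edge 2–6. The upper and lower bounds meet at 1, so that is the treewidth.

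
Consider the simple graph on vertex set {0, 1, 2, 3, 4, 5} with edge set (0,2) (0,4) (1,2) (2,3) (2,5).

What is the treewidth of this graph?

A width-1 tree decomposition is:
Bags: B1 = {2, 3}  B2 = {0, 2}  B3 = {1, 2}  B4 = {2, 5}  B5 = {0, 4}
Tree: B1–B2, B1–B3, B1–B4, B2–B5
The largest bag has 2 vertices, giving width 1; this decomposition certifies tw(G) ≤ 1. Any graph with an edge has treewidth ≥ 1, and G has the edge 3–2. Therefore the treewidth is 1.

1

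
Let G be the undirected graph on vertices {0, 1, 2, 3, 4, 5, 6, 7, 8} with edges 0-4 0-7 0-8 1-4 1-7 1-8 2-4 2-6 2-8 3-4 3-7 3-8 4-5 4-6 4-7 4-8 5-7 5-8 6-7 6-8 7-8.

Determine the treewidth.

3

A width-3 tree decomposition is:
Bags: B1 = {3, 4, 7, 8}  B2 = {1, 4, 7, 8}  B3 = {4, 6, 7, 8}  B4 = {4, 5, 7, 8}  B5 = {2, 4, 6, 8}  B6 = {0, 4, 7, 8}
Tree: B1–B2, B2–B3, B3–B4, B3–B5, B3–B6
The largest bag has 4 vertices, giving width 3; this decomposition certifies tw(G) ≤ 3. For the lower bound, the 4 vertices {2, 4, 6, 8} are pairwise adjacent, and any tree decomposition puts a clique entirely inside one bag — forcing width ≥ 3. The upper and lower bounds meet at 3, so that is the treewidth.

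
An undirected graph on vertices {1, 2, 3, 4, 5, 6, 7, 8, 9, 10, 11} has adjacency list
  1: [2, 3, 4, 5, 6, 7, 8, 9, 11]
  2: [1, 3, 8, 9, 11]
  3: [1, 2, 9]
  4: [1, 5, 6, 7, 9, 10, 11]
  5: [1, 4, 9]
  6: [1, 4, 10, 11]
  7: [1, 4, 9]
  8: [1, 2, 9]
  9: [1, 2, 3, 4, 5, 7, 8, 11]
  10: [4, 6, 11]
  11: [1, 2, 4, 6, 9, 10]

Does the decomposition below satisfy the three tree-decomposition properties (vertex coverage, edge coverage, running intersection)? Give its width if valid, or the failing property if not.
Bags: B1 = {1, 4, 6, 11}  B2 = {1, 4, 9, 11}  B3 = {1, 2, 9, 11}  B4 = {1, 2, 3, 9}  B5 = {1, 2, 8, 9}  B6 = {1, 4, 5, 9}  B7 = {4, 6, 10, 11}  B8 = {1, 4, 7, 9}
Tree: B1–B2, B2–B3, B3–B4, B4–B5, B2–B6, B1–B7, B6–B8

Vertex coverage: the bags together contain {1, 2, 3, 4, 5, 6, 7, 8, 9, 10, 11}, the full vertex set. Edge coverage: each edge of G has both endpoints in at least one bag. Running intersection: for every vertex, the bags containing it form a connected subtree. All three properties hold, so this is a valid tree decomposition of width max|bag| − 1 = 3, and hence tw(G) ≤ 3.

Yes; width 3.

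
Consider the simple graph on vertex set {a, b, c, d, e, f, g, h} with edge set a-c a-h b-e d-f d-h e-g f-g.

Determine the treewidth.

A width-1 tree decomposition is:
Bags: B1 = {b, e}  B2 = {e, g}  B3 = {f, g}  B4 = {d, f}  B5 = {d, h}  B6 = {a, h}  B7 = {a, c}
Tree: B1–B2, B2–B3, B3–B4, B4–B5, B5–B6, B6–B7
Each bag holds 2 vertices, so the decomposition has width 1, which upper-bounds the treewidth. G has an edge, so its treewidth is at least 1. Hence tw(G) = 1 exactly.

1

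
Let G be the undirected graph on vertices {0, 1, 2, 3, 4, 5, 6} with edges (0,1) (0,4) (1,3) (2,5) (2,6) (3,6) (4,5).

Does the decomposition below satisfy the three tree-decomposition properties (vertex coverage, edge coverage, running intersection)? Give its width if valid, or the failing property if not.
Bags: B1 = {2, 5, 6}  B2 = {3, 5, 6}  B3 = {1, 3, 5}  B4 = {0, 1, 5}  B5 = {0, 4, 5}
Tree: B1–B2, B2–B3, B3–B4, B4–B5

Yes; width 2.

Every vertex of G appears in some bag (union = {0, 1, 2, 3, 4, 5, 6}); every edge is covered by a bag; and for each vertex v the set of bags containing v is connected in the bag tree. The decomposition is therefore valid. The largest bag has 3 vertices, so the width is 2.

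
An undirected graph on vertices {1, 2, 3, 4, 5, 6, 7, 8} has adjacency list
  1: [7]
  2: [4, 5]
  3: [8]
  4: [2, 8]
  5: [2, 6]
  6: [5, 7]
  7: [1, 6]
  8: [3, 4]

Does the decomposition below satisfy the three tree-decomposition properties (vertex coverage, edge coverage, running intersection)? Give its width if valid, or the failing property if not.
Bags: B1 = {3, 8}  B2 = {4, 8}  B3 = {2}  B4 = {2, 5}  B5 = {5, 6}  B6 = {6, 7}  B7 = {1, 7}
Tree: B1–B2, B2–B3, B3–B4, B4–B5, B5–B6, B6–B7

A tree decomposition must satisfy three properties: every vertex lies in some bag; for every edge, both endpoints lie together in some bag; and for every vertex, the bags containing it form a connected subtree. Here edge (4,2) lies in no bag, so the decomposition is invalid.

No — edge (4,2) lies in no bag.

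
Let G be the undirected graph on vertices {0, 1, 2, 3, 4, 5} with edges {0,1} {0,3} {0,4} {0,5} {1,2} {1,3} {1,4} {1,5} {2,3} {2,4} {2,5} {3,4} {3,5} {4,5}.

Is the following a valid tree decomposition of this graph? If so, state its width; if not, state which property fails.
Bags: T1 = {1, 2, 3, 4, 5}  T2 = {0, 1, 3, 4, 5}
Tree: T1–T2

Yes; width 4.

Every vertex of G appears in some bag (union = {0, 1, 2, 3, 4, 5}); every edge is covered by a bag; and for each vertex v the set of bags containing v is connected in the bag tree. The decomposition is therefore valid. The largest bag has 5 vertices, so the width is 4.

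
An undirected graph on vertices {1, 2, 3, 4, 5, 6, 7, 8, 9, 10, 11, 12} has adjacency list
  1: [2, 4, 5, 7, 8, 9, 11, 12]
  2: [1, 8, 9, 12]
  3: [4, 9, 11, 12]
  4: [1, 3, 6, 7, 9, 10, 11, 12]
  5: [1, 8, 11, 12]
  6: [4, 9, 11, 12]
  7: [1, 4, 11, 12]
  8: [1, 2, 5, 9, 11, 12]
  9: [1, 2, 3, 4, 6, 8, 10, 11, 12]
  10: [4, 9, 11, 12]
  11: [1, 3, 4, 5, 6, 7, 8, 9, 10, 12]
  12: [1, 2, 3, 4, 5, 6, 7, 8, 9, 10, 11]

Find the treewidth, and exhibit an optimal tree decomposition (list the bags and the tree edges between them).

Each bag holds 5 vertices, so the decomposition has width 4, which upper-bounds the treewidth. For the lower bound, the 5 vertices {1, 2, 8, 9, 12} are pairwise adjacent, and any tree decomposition puts a clique entirely inside one bag — forcing width ≥ 4. Hence tw(G) = 4 exactly.

Treewidth 4.
One such decomposition:
Bags: B1 = {1, 4, 9, 11, 12}  B2 = {1, 8, 9, 11, 12}  B3 = {1, 5, 8, 11, 12}  B4 = {1, 4, 7, 11, 12}  B5 = {1, 2, 8, 9, 12}  B6 = {4, 6, 9, 11, 12}  B7 = {4, 9, 10, 11, 12}  B8 = {3, 4, 9, 11, 12}
Tree: B1–B2, B2–B3, B1–B4, B2–B5, B1–B6, B6–B7, B1–B8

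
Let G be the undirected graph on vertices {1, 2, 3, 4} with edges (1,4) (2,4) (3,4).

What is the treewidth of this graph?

A width-1 tree decomposition is:
Bags: B1 = {2, 4}  B2 = {1, 4}  B3 = {3, 4}
Tree: B1–B2, B2–B3
Each bag holds 2 vertices, so the decomposition has width 1, which upper-bounds the treewidth. Since G has at least one edge (e.g. 4–2), it is not an edgeless graph, so tw(G) ≥ 1. Therefore the treewidth is 1.

1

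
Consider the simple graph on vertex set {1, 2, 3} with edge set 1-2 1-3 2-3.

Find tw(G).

A width-2 tree decomposition is:
Bags: B1 = {1, 2, 3}
Tree: (single bag)
With just one bag of size 3, the width is 3 − 1 = 2, so tw(G) ≤ 2. For the lower bound, the 3 vertices {1, 2, 3} are pairwise adjacent, and any tree decomposition puts a clique entirely inside one bag — forcing width ≥ 2. Combining the bounds, tw(G) = 2.

2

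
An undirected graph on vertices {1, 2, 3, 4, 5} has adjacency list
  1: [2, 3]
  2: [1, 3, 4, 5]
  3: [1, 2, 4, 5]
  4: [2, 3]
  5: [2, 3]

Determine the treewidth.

2

A width-2 tree decomposition is:
Bags: B1 = {1, 2, 3}  B2 = {2, 3, 4}  B3 = {2, 3, 5}
Tree: B1–B2, B1–B3
Every bag has size at most 3, so the width is 3 − 1 = 2 and tw(G) ≤ 2. For the lower bound, the 3 vertices {1, 2, 3} are pairwise adjacent, and any tree decomposition puts a clique entirely inside one bag — forcing width ≥ 2. The upper and lower bounds meet at 2, so that is the treewidth.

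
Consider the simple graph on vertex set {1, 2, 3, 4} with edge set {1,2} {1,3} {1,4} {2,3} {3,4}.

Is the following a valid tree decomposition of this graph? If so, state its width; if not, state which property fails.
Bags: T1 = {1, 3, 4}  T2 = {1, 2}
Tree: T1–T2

No — edge (3,2) lies in no bag.

A tree decomposition must satisfy three properties: every vertex lies in some bag; for every edge, both endpoints lie together in some bag; and for every vertex, the bags containing it form a connected subtree. Here edge (3,2) lies in no bag, so the decomposition is invalid.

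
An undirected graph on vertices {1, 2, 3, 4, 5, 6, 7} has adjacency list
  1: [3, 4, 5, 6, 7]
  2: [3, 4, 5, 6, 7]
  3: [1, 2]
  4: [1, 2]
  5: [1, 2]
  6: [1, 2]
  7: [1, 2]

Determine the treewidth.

2

A width-2 tree decomposition is:
Bags: B1 = {1, 2, 6}  B2 = {1, 2, 7}  B3 = {1, 2, 4}  B4 = {1, 2, 3}  B5 = {1, 2, 5}
Tree: B1–B2, B2–B3, B3–B4, B4–B5
Every bag has size at most 3, so the width is 3 − 1 = 2 and tw(G) ≤ 2. Since 2–6–1–7–2 is a cycle in G, G is not acyclic. Forests are exactly the graphs of treewidth ≤ 1, so tw(G) ≥ 2. Combining the bounds, tw(G) = 2.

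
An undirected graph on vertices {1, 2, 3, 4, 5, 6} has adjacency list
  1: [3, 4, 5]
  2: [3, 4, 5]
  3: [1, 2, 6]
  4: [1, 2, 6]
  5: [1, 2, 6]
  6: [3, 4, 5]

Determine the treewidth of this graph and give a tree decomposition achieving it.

Treewidth 3.
One such decomposition:
Bags: B1 = {1, 2, 3, 6}  B2 = {1, 2, 4, 6}  B3 = {1, 2, 5, 6}
Tree: B1–B2, B2–B3

Every bag has size at most 4, so the width is 4 − 1 = 3 and tw(G) ≤ 3. For the lower bound: the 4 vertex sets {3,6}, {2,4}, {1}, {5} are disjoint, each induces a connected subgraph, and every pair is joined by at least one edge of G. Contracting each set to a single vertex therefore yields K_{4} as a minor, and since treewidth is minor-monotone, tw(G) ≥ tw(K_{4}) = 3. Combining the bounds, tw(G) = 3.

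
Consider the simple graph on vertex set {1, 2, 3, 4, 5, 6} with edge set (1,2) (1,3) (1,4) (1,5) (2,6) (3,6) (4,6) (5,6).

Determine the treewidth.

A width-2 tree decomposition is:
Bags: B1 = {1, 5, 6}  B2 = {1, 3, 6}  B3 = {1, 2, 6}  B4 = {1, 4, 6}
Tree: B1–B2, B2–B3, B3–B4
Every bag has size at most 3, so the width is 3 − 1 = 2 and tw(G) ≤ 2. For the lower bound, G contains the cycle 6–5–1–3–6, so G is not a forest; only forests have treewidth ≤ 1, hence tw(G) ≥ 2. The upper and lower bounds meet at 2, so that is the treewidth.

2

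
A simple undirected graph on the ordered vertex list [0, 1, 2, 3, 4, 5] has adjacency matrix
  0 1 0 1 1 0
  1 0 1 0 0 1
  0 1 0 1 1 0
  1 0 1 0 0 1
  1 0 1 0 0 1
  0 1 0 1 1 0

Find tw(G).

A width-3 tree decomposition is:
Bags: B1 = {1, 3, 4, 5}  B2 = {0, 1, 3, 4}  B3 = {1, 2, 3, 4}
Tree: B1–B2, B2–B3
Every bag has size at most 4, so the width is 4 − 1 = 3 and tw(G) ≤ 3. For the lower bound: the 4 vertex sets {1,5}, {0,3}, {4}, {2} are disjoint, each induces a connected subgraph, and every pair is joined by at least one edge of G. Contracting each set to a single vertex therefore yields K_{4} as a minor, and since treewidth is minor-monotone, tw(G) ≥ tw(K_{4}) = 3. Therefore the treewidth is 3.

3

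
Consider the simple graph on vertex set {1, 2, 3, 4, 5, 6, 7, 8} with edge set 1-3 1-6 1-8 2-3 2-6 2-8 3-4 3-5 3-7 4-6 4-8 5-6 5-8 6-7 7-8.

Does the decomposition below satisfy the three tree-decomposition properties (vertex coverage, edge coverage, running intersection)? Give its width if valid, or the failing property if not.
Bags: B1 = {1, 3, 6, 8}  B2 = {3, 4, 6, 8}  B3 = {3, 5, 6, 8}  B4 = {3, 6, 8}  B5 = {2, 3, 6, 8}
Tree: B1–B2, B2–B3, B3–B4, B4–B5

No — vertex 7 appears in no bag.

A tree decomposition must satisfy three properties: every vertex lies in some bag; for every edge, both endpoints lie together in some bag; and for every vertex, the bags containing it form a connected subtree. Here vertex 7 appears in no bag, so the decomposition is invalid.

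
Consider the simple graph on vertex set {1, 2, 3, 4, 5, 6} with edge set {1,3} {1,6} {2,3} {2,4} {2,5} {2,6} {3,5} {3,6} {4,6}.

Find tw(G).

2

A width-2 tree decomposition is:
Bags: B1 = {2, 3, 5}  B2 = {2, 3, 6}  B3 = {2, 4, 6}  B4 = {1, 3, 6}
Tree: B1–B2, B2–B3, B2–B4
Every bag has size at most 3, so the width is 3 − 1 = 2 and tw(G) ≤ 2. For the lower bound, the 3 vertices {1, 3, 6} are pairwise adjacent, and any tree decomposition puts a clique entirely inside one bag — forcing width ≥ 2. Combining the bounds, tw(G) = 2.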